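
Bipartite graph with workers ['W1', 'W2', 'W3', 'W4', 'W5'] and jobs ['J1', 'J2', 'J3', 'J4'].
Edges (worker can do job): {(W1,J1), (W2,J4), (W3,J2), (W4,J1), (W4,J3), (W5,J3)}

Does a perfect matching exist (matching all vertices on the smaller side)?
Yes, perfect matching exists (size 4)

Perfect matching: {(W2,J4), (W3,J2), (W4,J1), (W5,J3)}
All 4 vertices on the smaller side are matched.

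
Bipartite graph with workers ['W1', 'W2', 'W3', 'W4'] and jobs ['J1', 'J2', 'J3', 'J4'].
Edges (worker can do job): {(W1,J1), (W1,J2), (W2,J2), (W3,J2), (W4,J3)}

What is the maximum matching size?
Maximum matching size = 3

Maximum matching: {(W1,J1), (W3,J2), (W4,J3)}
Size: 3

This assigns 3 workers to 3 distinct jobs.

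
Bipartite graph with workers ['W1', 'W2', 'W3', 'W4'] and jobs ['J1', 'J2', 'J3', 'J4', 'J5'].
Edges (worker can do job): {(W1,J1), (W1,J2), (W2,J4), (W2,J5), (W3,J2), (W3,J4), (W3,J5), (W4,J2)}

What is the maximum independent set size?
Maximum independent set = 5

By König's theorem:
- Min vertex cover = Max matching = 4
- Max independent set = Total vertices - Min vertex cover
- Max independent set = 9 - 4 = 5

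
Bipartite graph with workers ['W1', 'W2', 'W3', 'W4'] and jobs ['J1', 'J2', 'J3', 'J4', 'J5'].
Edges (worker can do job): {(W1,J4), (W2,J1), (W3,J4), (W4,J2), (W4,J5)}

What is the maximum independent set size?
Maximum independent set = 6

By König's theorem:
- Min vertex cover = Max matching = 3
- Max independent set = Total vertices - Min vertex cover
- Max independent set = 9 - 3 = 6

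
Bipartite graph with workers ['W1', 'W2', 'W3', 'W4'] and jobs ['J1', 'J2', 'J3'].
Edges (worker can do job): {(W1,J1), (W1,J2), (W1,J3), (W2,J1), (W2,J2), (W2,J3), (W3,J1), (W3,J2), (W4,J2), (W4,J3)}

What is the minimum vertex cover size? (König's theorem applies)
Minimum vertex cover size = 3

By König's theorem: in bipartite graphs,
min vertex cover = max matching = 3

Maximum matching has size 3, so minimum vertex cover also has size 3.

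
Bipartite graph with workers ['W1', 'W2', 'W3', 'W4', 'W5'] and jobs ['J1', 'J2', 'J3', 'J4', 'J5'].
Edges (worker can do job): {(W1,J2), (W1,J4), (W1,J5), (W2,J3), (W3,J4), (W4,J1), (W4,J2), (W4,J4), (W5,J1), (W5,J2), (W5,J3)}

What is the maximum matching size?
Maximum matching size = 5

Maximum matching: {(W1,J5), (W2,J3), (W3,J4), (W4,J2), (W5,J1)}
Size: 5

This assigns 5 workers to 5 distinct jobs.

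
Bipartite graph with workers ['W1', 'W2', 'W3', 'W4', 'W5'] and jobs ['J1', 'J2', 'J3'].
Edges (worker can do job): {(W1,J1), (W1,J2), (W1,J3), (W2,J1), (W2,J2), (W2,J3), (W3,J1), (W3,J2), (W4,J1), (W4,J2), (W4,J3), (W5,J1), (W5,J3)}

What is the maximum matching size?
Maximum matching size = 3

Maximum matching: {(W3,J2), (W4,J3), (W5,J1)}
Size: 3

This assigns 3 workers to 3 distinct jobs.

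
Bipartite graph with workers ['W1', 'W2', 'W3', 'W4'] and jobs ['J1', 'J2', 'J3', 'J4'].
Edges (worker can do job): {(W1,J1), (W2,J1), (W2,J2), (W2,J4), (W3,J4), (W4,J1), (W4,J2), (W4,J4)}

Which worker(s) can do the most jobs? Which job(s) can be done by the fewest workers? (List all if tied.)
Most versatile: W2, W4 (3 jobs); Least covered: J3 (0 workers)

Worker degrees (jobs they can do): W1:1, W2:3, W3:1, W4:3
Job degrees (workers who can do it): J1:3, J2:2, J3:0, J4:3

Maximum worker degree is 3, achieved by: W2, W4
Minimum job degree is 0, achieved by: J3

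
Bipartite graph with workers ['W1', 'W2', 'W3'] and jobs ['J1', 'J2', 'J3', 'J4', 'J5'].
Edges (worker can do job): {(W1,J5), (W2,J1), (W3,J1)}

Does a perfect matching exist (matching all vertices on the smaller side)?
No, maximum matching has size 2 < 3

Maximum matching has size 2, need 3 for perfect matching.
Unmatched workers: ['W2']
Unmatched jobs: ['J3', 'J2', 'J4']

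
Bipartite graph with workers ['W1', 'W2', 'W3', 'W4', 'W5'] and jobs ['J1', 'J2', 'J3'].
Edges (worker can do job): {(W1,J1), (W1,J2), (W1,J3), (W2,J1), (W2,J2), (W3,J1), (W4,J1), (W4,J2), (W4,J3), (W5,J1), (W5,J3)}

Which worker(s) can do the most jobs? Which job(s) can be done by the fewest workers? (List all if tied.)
Most versatile: W1, W4 (3 jobs); Least covered: J2, J3 (3 workers)

Worker degrees (jobs they can do): W1:3, W2:2, W3:1, W4:3, W5:2
Job degrees (workers who can do it): J1:5, J2:3, J3:3

Maximum worker degree is 3, achieved by: W1, W4
Minimum job degree is 3, achieved by: J2, J3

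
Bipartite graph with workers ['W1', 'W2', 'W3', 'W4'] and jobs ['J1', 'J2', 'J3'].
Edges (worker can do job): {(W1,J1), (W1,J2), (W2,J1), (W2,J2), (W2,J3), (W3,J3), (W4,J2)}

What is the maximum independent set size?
Maximum independent set = 4

By König's theorem:
- Min vertex cover = Max matching = 3
- Max independent set = Total vertices - Min vertex cover
- Max independent set = 7 - 3 = 4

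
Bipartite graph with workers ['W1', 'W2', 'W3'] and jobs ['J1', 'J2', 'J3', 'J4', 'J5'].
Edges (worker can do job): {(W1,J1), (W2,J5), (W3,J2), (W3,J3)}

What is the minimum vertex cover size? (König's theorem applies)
Minimum vertex cover size = 3

By König's theorem: in bipartite graphs,
min vertex cover = max matching = 3

Maximum matching has size 3, so minimum vertex cover also has size 3.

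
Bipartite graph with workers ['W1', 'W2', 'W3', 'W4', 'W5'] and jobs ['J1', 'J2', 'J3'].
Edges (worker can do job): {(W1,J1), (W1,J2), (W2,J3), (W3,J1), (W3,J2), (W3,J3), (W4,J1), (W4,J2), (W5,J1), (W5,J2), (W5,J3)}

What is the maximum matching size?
Maximum matching size = 3

Maximum matching: {(W2,J3), (W3,J1), (W5,J2)}
Size: 3

This assigns 3 workers to 3 distinct jobs.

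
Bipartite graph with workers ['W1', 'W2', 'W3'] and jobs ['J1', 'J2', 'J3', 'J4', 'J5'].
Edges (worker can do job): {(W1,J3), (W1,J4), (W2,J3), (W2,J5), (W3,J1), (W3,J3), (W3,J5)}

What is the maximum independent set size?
Maximum independent set = 5

By König's theorem:
- Min vertex cover = Max matching = 3
- Max independent set = Total vertices - Min vertex cover
- Max independent set = 8 - 3 = 5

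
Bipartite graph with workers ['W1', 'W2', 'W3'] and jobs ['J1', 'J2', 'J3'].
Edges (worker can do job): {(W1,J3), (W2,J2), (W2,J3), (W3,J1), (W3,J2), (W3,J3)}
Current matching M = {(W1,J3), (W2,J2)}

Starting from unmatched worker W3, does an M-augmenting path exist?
Yes: W3 → J1

An M-augmenting path alternates non-matching / matching edges, starting and ending at unmatched vertices.
Path: W3 → J1
(J1 is unmatched in M, so the path is augmenting.)
Flipping edges along this path would increase |M| from 2 to 3.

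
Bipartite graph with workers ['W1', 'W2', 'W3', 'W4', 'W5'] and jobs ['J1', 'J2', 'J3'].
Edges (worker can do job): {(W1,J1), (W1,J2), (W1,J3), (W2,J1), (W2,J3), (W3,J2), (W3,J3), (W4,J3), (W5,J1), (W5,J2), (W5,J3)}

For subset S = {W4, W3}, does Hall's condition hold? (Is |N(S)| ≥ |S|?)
Yes: |N(S)| = 2, |S| = 2

Subset S = {W4, W3}
Neighbors N(S) = {J2, J3}

|N(S)| = 2, |S| = 2
Hall's condition: |N(S)| ≥ |S| is satisfied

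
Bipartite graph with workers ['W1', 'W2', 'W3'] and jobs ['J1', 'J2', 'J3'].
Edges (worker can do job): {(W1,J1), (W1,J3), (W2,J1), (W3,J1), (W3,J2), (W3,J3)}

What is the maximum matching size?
Maximum matching size = 3

Maximum matching: {(W1,J3), (W2,J1), (W3,J2)}
Size: 3

This assigns 3 workers to 3 distinct jobs.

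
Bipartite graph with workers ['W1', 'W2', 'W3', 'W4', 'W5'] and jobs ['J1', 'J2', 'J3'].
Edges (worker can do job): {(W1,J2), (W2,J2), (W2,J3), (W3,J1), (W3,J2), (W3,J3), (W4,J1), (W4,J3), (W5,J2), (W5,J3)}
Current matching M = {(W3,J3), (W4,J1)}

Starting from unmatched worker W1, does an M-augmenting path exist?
Yes: W1 → J2

An M-augmenting path alternates non-matching / matching edges, starting and ending at unmatched vertices.
Path: W1 → J2
(J2 is unmatched in M, so the path is augmenting.)
Flipping edges along this path would increase |M| from 2 to 3.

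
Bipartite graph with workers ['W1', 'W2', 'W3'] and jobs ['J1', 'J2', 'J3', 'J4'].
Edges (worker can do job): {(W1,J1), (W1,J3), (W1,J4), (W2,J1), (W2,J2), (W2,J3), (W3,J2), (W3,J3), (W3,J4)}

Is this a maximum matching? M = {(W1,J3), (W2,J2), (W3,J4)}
Yes, size 3 is maximum

Proposed matching has size 3.
Maximum matching size for this graph: 3.

This is a maximum matching.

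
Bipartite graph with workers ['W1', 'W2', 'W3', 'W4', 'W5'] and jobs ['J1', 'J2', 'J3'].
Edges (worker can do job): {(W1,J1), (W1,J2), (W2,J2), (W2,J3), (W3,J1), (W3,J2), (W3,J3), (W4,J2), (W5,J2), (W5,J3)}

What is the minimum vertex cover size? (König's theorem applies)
Minimum vertex cover size = 3

By König's theorem: in bipartite graphs,
min vertex cover = max matching = 3

Maximum matching has size 3, so minimum vertex cover also has size 3.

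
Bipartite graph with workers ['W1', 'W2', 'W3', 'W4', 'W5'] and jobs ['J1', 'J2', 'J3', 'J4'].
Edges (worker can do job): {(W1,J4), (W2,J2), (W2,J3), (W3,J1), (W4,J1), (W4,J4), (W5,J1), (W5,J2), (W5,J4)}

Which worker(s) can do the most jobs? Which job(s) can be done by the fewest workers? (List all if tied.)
Most versatile: W5 (3 jobs); Least covered: J3 (1 workers)

Worker degrees (jobs they can do): W1:1, W2:2, W3:1, W4:2, W5:3
Job degrees (workers who can do it): J1:3, J2:2, J3:1, J4:3

Maximum worker degree is 3, achieved by: W5
Minimum job degree is 1, achieved by: J3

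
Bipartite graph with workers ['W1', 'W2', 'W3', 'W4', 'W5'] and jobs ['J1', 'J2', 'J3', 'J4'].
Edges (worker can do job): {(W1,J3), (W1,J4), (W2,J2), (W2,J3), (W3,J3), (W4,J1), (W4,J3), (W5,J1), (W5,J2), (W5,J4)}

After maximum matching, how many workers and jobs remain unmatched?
Unmatched: 1 workers, 0 jobs

Maximum matching size: 4
Workers: 5 total, 4 matched, 1 unmatched
Jobs: 4 total, 4 matched, 0 unmatched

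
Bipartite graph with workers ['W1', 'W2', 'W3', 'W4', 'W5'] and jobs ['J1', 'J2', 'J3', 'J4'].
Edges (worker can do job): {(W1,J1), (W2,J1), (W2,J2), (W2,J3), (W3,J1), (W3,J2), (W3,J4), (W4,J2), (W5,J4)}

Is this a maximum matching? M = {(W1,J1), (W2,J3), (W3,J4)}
No, size 3 is not maximum

Proposed matching has size 3.
Maximum matching size for this graph: 4.

This is NOT maximum - can be improved to size 4.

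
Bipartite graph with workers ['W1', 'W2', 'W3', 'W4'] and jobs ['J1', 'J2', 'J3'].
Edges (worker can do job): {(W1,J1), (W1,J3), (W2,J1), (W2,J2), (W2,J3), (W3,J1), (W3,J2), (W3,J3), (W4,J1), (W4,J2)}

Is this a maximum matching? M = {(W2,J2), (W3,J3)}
No, size 2 is not maximum

Proposed matching has size 2.
Maximum matching size for this graph: 3.

This is NOT maximum - can be improved to size 3.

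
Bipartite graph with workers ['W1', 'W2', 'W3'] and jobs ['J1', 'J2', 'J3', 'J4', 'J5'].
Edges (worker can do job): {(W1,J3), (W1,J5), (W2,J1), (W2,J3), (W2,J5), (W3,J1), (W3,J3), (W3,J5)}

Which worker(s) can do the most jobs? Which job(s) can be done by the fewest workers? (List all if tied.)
Most versatile: W2, W3 (3 jobs); Least covered: J2, J4 (0 workers)

Worker degrees (jobs they can do): W1:2, W2:3, W3:3
Job degrees (workers who can do it): J1:2, J2:0, J3:3, J4:0, J5:3

Maximum worker degree is 3, achieved by: W2, W3
Minimum job degree is 0, achieved by: J2, J4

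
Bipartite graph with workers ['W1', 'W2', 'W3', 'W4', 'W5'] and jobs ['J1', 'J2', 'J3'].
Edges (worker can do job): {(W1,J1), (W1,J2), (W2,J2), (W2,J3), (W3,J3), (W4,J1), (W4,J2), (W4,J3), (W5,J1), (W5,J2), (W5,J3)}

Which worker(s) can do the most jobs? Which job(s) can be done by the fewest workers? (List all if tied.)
Most versatile: W4, W5 (3 jobs); Least covered: J1 (3 workers)

Worker degrees (jobs they can do): W1:2, W2:2, W3:1, W4:3, W5:3
Job degrees (workers who can do it): J1:3, J2:4, J3:4

Maximum worker degree is 3, achieved by: W4, W5
Minimum job degree is 3, achieved by: J1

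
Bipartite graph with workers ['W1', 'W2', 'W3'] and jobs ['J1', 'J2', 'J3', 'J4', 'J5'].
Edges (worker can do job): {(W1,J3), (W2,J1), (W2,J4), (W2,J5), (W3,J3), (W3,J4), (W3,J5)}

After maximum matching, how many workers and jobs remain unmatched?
Unmatched: 0 workers, 2 jobs

Maximum matching size: 3
Workers: 3 total, 3 matched, 0 unmatched
Jobs: 5 total, 3 matched, 2 unmatched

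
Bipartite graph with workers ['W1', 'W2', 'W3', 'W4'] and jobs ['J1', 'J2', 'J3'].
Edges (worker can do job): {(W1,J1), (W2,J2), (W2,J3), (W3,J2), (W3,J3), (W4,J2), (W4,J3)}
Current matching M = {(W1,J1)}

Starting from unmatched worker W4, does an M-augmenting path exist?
Yes: W4 → J3

An M-augmenting path alternates non-matching / matching edges, starting and ending at unmatched vertices.
Path: W4 → J3
(J3 is unmatched in M, so the path is augmenting.)
Flipping edges along this path would increase |M| from 1 to 2.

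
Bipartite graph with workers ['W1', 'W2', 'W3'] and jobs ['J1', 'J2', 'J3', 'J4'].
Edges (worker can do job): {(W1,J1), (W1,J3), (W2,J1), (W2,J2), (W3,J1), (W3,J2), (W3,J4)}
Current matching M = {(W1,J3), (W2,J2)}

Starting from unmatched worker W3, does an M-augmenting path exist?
Yes: W3 → J4

An M-augmenting path alternates non-matching / matching edges, starting and ending at unmatched vertices.
Path: W3 → J4
(J4 is unmatched in M, so the path is augmenting.)
Flipping edges along this path would increase |M| from 2 to 3.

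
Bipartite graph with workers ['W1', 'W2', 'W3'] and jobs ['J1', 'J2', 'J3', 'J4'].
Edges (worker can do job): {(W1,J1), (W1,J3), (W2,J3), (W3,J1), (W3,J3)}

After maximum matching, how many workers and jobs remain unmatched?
Unmatched: 1 workers, 2 jobs

Maximum matching size: 2
Workers: 3 total, 2 matched, 1 unmatched
Jobs: 4 total, 2 matched, 2 unmatched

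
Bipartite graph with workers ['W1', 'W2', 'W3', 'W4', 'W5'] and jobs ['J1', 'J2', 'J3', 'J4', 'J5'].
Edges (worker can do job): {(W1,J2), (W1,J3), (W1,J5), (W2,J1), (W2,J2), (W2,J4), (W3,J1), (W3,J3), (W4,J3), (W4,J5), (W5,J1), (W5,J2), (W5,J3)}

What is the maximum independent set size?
Maximum independent set = 5

By König's theorem:
- Min vertex cover = Max matching = 5
- Max independent set = Total vertices - Min vertex cover
- Max independent set = 10 - 5 = 5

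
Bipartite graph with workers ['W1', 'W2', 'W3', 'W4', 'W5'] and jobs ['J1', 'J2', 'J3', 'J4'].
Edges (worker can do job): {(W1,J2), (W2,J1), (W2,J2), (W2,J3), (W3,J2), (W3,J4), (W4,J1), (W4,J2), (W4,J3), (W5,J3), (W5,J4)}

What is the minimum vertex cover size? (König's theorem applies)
Minimum vertex cover size = 4

By König's theorem: in bipartite graphs,
min vertex cover = max matching = 4

Maximum matching has size 4, so minimum vertex cover also has size 4.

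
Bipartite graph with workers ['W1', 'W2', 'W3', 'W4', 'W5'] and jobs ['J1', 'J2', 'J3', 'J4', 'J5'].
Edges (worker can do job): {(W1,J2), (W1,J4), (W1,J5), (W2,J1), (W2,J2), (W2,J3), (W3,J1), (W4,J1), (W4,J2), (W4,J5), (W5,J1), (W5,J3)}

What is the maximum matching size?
Maximum matching size = 5

Maximum matching: {(W1,J4), (W2,J2), (W3,J1), (W4,J5), (W5,J3)}
Size: 5

This assigns 5 workers to 5 distinct jobs.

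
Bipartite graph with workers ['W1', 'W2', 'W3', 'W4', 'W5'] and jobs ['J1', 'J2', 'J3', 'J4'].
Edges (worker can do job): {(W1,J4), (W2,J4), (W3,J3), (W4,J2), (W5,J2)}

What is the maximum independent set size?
Maximum independent set = 6

By König's theorem:
- Min vertex cover = Max matching = 3
- Max independent set = Total vertices - Min vertex cover
- Max independent set = 9 - 3 = 6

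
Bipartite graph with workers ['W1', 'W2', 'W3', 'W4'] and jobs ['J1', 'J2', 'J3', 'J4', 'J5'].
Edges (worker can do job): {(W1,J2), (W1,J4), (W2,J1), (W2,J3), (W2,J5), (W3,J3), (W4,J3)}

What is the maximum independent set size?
Maximum independent set = 6

By König's theorem:
- Min vertex cover = Max matching = 3
- Max independent set = Total vertices - Min vertex cover
- Max independent set = 9 - 3 = 6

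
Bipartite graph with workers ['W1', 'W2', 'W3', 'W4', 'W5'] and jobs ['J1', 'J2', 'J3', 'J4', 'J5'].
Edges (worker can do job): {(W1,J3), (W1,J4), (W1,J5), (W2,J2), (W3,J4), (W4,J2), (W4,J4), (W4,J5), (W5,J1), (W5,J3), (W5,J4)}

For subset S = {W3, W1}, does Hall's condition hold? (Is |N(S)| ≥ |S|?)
Yes: |N(S)| = 3, |S| = 2

Subset S = {W3, W1}
Neighbors N(S) = {J3, J4, J5}

|N(S)| = 3, |S| = 2
Hall's condition: |N(S)| ≥ |S| is satisfied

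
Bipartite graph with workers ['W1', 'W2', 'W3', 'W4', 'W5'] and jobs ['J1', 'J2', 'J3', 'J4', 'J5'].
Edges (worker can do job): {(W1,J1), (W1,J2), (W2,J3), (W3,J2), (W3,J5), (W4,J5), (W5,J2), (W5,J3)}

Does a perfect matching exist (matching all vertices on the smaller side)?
No, maximum matching has size 4 < 5

Maximum matching has size 4, need 5 for perfect matching.
Unmatched workers: ['W2']
Unmatched jobs: ['J4']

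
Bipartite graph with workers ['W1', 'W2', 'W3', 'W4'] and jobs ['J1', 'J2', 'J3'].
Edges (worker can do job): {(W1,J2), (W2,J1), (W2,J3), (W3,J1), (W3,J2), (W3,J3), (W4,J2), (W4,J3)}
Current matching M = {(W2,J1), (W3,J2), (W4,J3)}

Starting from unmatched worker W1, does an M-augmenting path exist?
No augmenting path from W1

Alternating search from W1 reaches jobs: {J1, J2, J3}.
Every reachable job is already matched in M, and following those matched edges back to workers exposes no further unvisited jobs.
No M-augmenting path from W1 exists.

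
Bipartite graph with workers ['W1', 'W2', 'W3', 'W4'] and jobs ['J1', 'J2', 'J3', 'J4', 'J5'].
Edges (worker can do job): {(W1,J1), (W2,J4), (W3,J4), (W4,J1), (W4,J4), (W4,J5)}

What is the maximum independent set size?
Maximum independent set = 6

By König's theorem:
- Min vertex cover = Max matching = 3
- Max independent set = Total vertices - Min vertex cover
- Max independent set = 9 - 3 = 6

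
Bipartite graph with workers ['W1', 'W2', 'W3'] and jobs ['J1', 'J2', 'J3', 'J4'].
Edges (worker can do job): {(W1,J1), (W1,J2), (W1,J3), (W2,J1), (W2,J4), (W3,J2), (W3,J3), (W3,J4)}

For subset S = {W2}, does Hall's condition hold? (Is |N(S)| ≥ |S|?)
Yes: |N(S)| = 2, |S| = 1

Subset S = {W2}
Neighbors N(S) = {J1, J4}

|N(S)| = 2, |S| = 1
Hall's condition: |N(S)| ≥ |S| is satisfied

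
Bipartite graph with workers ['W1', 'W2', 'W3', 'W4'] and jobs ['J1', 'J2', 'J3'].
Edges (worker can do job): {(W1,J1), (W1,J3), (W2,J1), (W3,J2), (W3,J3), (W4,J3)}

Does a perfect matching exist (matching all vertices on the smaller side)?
Yes, perfect matching exists (size 3)

Perfect matching: {(W1,J1), (W3,J2), (W4,J3)}
All 3 vertices on the smaller side are matched.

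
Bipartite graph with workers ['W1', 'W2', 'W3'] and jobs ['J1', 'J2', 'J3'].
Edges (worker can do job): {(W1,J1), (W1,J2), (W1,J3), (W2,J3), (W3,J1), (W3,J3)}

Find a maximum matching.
Matching: {(W1,J2), (W2,J3), (W3,J1)}

Maximum matching (size 3):
  W1 → J2
  W2 → J3
  W3 → J1

Each worker is assigned to at most one job, and each job to at most one worker.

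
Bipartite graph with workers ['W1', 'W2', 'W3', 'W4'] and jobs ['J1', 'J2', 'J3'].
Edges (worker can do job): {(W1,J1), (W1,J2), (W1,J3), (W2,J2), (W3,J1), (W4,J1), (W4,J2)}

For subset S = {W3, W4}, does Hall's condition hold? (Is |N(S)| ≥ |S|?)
Yes: |N(S)| = 2, |S| = 2

Subset S = {W3, W4}
Neighbors N(S) = {J1, J2}

|N(S)| = 2, |S| = 2
Hall's condition: |N(S)| ≥ |S| is satisfied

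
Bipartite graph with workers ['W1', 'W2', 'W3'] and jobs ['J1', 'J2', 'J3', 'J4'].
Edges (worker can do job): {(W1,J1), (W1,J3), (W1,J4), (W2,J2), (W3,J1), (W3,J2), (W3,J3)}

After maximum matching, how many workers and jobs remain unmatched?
Unmatched: 0 workers, 1 jobs

Maximum matching size: 3
Workers: 3 total, 3 matched, 0 unmatched
Jobs: 4 total, 3 matched, 1 unmatched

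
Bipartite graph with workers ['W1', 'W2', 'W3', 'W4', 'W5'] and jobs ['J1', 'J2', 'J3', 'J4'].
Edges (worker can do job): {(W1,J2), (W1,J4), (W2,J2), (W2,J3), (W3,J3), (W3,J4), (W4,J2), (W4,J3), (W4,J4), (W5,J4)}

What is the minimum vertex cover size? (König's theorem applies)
Minimum vertex cover size = 3

By König's theorem: in bipartite graphs,
min vertex cover = max matching = 3

Maximum matching has size 3, so minimum vertex cover also has size 3.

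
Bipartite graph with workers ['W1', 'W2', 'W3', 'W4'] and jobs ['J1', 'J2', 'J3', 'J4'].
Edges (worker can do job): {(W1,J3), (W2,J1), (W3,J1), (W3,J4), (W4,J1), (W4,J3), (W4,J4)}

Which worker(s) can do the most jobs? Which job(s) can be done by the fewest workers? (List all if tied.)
Most versatile: W4 (3 jobs); Least covered: J2 (0 workers)

Worker degrees (jobs they can do): W1:1, W2:1, W3:2, W4:3
Job degrees (workers who can do it): J1:3, J2:0, J3:2, J4:2

Maximum worker degree is 3, achieved by: W4
Minimum job degree is 0, achieved by: J2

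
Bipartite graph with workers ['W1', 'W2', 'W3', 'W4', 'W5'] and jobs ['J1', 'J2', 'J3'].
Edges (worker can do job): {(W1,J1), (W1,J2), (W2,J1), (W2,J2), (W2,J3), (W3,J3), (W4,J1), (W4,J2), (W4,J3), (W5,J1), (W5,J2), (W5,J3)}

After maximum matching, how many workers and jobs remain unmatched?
Unmatched: 2 workers, 0 jobs

Maximum matching size: 3
Workers: 5 total, 3 matched, 2 unmatched
Jobs: 3 total, 3 matched, 0 unmatched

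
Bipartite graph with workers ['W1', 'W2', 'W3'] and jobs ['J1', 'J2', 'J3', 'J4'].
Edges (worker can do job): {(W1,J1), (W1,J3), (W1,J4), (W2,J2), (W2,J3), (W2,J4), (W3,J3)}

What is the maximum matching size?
Maximum matching size = 3

Maximum matching: {(W1,J1), (W2,J2), (W3,J3)}
Size: 3

This assigns 3 workers to 3 distinct jobs.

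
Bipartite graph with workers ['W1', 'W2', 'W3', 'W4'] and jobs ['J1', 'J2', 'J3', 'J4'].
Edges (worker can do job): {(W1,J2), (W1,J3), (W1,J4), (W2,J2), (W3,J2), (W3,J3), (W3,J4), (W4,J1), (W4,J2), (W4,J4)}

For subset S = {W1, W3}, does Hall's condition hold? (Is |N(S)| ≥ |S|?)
Yes: |N(S)| = 3, |S| = 2

Subset S = {W1, W3}
Neighbors N(S) = {J2, J3, J4}

|N(S)| = 3, |S| = 2
Hall's condition: |N(S)| ≥ |S| is satisfied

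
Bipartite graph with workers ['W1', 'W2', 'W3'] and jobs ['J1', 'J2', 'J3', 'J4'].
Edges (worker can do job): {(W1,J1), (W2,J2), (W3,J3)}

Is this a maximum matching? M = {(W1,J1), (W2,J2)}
No, size 2 is not maximum

Proposed matching has size 2.
Maximum matching size for this graph: 3.

This is NOT maximum - can be improved to size 3.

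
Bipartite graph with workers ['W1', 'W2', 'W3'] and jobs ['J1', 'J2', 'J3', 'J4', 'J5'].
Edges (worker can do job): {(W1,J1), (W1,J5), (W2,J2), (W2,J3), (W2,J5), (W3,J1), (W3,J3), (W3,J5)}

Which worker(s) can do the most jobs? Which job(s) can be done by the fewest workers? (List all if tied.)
Most versatile: W2, W3 (3 jobs); Least covered: J4 (0 workers)

Worker degrees (jobs they can do): W1:2, W2:3, W3:3
Job degrees (workers who can do it): J1:2, J2:1, J3:2, J4:0, J5:3

Maximum worker degree is 3, achieved by: W2, W3
Minimum job degree is 0, achieved by: J4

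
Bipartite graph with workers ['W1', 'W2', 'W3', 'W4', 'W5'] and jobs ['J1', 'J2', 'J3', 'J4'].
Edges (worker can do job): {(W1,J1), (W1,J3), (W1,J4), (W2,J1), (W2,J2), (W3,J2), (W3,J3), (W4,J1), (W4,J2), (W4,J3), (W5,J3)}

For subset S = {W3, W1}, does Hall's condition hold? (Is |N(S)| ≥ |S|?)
Yes: |N(S)| = 4, |S| = 2

Subset S = {W3, W1}
Neighbors N(S) = {J1, J2, J3, J4}

|N(S)| = 4, |S| = 2
Hall's condition: |N(S)| ≥ |S| is satisfied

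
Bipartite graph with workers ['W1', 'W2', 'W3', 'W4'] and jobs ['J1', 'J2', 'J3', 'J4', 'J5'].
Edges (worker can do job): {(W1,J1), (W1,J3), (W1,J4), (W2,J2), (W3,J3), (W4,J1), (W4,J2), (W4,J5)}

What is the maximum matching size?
Maximum matching size = 4

Maximum matching: {(W1,J4), (W2,J2), (W3,J3), (W4,J5)}
Size: 4

This assigns 4 workers to 4 distinct jobs.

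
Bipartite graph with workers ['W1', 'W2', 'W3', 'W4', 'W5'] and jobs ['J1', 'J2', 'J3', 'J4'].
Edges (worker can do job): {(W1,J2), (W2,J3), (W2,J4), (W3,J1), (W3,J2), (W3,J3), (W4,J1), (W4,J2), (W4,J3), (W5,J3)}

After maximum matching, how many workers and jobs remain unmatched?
Unmatched: 1 workers, 0 jobs

Maximum matching size: 4
Workers: 5 total, 4 matched, 1 unmatched
Jobs: 4 total, 4 matched, 0 unmatched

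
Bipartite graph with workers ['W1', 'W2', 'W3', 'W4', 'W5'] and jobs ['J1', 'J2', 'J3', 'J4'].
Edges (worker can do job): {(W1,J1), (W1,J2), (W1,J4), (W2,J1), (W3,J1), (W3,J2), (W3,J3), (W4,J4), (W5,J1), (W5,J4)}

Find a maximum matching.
Matching: {(W1,J2), (W3,J3), (W4,J4), (W5,J1)}

Maximum matching (size 4):
  W1 → J2
  W3 → J3
  W4 → J4
  W5 → J1

Each worker is assigned to at most one job, and each job to at most one worker.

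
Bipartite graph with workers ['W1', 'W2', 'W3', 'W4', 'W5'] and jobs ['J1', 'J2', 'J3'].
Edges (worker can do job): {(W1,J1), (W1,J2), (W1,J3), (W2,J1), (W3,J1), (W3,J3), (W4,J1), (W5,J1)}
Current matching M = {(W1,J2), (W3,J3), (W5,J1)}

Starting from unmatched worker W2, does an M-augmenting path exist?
No augmenting path from W2

Alternating search from W2 reaches jobs: {J1}.
Every reachable job is already matched in M, and following those matched edges back to workers exposes no further unvisited jobs.
No M-augmenting path from W2 exists.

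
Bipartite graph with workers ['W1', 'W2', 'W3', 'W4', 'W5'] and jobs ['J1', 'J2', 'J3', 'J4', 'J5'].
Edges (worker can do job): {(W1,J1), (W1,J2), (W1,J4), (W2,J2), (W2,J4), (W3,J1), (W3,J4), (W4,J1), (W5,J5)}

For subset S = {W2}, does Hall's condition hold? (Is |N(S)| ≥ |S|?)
Yes: |N(S)| = 2, |S| = 1

Subset S = {W2}
Neighbors N(S) = {J2, J4}

|N(S)| = 2, |S| = 1
Hall's condition: |N(S)| ≥ |S| is satisfied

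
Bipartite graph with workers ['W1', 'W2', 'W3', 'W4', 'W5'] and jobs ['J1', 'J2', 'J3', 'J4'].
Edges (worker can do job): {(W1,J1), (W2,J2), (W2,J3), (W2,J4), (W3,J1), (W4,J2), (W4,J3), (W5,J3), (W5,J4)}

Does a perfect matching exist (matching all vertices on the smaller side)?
Yes, perfect matching exists (size 4)

Perfect matching: {(W2,J2), (W3,J1), (W4,J3), (W5,J4)}
All 4 vertices on the smaller side are matched.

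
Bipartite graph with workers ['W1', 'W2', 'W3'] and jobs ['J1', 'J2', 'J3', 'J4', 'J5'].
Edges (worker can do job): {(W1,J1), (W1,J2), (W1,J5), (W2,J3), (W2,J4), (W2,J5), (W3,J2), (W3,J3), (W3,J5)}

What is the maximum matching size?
Maximum matching size = 3

Maximum matching: {(W1,J5), (W2,J4), (W3,J3)}
Size: 3

This assigns 3 workers to 3 distinct jobs.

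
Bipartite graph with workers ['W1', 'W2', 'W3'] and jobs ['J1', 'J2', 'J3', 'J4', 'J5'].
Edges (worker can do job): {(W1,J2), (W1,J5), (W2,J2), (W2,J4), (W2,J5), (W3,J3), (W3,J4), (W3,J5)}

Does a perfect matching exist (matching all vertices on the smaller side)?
Yes, perfect matching exists (size 3)

Perfect matching: {(W1,J2), (W2,J4), (W3,J5)}
All 3 vertices on the smaller side are matched.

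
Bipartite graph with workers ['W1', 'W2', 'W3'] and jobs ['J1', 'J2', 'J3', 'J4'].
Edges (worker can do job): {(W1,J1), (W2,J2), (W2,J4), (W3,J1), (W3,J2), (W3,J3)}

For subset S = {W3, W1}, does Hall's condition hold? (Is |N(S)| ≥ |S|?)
Yes: |N(S)| = 3, |S| = 2

Subset S = {W3, W1}
Neighbors N(S) = {J1, J2, J3}

|N(S)| = 3, |S| = 2
Hall's condition: |N(S)| ≥ |S| is satisfied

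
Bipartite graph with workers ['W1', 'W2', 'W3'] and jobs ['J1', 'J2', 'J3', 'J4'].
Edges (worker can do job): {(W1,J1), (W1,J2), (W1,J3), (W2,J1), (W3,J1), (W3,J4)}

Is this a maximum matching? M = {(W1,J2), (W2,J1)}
No, size 2 is not maximum

Proposed matching has size 2.
Maximum matching size for this graph: 3.

This is NOT maximum - can be improved to size 3.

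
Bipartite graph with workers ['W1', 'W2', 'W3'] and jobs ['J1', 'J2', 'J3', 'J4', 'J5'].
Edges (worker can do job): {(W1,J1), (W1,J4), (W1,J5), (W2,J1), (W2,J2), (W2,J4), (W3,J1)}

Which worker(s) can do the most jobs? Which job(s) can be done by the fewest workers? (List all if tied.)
Most versatile: W1, W2 (3 jobs); Least covered: J3 (0 workers)

Worker degrees (jobs they can do): W1:3, W2:3, W3:1
Job degrees (workers who can do it): J1:3, J2:1, J3:0, J4:2, J5:1

Maximum worker degree is 3, achieved by: W1, W2
Minimum job degree is 0, achieved by: J3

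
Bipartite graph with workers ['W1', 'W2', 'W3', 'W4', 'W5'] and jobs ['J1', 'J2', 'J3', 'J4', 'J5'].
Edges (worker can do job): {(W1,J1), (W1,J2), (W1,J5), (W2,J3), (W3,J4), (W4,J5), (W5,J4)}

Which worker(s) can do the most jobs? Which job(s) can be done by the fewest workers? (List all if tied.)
Most versatile: W1 (3 jobs); Least covered: J1, J2, J3 (1 workers)

Worker degrees (jobs they can do): W1:3, W2:1, W3:1, W4:1, W5:1
Job degrees (workers who can do it): J1:1, J2:1, J3:1, J4:2, J5:2

Maximum worker degree is 3, achieved by: W1
Minimum job degree is 1, achieved by: J1, J2, J3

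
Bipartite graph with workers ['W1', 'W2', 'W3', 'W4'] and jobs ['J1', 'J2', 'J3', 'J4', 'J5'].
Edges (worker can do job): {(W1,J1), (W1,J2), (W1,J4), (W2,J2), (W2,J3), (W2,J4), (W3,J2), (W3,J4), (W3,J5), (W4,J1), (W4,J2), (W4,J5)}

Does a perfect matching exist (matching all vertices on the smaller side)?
Yes, perfect matching exists (size 4)

Perfect matching: {(W1,J4), (W2,J3), (W3,J5), (W4,J2)}
All 4 vertices on the smaller side are matched.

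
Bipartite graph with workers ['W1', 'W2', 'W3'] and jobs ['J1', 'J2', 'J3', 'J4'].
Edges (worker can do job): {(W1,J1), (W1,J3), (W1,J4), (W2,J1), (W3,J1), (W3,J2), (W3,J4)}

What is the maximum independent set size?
Maximum independent set = 4

By König's theorem:
- Min vertex cover = Max matching = 3
- Max independent set = Total vertices - Min vertex cover
- Max independent set = 7 - 3 = 4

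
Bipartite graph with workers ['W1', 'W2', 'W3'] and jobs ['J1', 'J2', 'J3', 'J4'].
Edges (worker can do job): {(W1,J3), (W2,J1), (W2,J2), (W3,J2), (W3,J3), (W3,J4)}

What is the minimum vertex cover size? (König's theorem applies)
Minimum vertex cover size = 3

By König's theorem: in bipartite graphs,
min vertex cover = max matching = 3

Maximum matching has size 3, so minimum vertex cover also has size 3.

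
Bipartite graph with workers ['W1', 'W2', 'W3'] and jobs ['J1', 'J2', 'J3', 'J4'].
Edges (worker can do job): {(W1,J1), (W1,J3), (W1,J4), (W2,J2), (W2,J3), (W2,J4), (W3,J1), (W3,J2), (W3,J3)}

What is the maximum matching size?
Maximum matching size = 3

Maximum matching: {(W1,J4), (W2,J2), (W3,J1)}
Size: 3

This assigns 3 workers to 3 distinct jobs.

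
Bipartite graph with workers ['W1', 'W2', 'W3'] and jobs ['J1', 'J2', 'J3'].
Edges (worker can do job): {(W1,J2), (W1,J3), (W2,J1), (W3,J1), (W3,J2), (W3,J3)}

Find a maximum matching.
Matching: {(W1,J3), (W2,J1), (W3,J2)}

Maximum matching (size 3):
  W1 → J3
  W2 → J1
  W3 → J2

Each worker is assigned to at most one job, and each job to at most one worker.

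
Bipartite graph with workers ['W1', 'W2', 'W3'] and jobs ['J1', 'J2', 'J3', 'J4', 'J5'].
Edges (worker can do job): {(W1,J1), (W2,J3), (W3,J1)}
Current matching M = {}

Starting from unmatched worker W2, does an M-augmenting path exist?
Yes: W2 → J3

An M-augmenting path alternates non-matching / matching edges, starting and ending at unmatched vertices.
Path: W2 → J3
(J3 is unmatched in M, so the path is augmenting.)
Flipping edges along this path would increase |M| from 0 to 1.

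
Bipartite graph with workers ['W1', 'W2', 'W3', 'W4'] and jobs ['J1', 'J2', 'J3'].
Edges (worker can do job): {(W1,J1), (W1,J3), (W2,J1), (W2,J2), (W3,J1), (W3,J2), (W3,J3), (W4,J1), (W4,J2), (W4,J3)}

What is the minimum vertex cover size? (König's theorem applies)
Minimum vertex cover size = 3

By König's theorem: in bipartite graphs,
min vertex cover = max matching = 3

Maximum matching has size 3, so minimum vertex cover also has size 3.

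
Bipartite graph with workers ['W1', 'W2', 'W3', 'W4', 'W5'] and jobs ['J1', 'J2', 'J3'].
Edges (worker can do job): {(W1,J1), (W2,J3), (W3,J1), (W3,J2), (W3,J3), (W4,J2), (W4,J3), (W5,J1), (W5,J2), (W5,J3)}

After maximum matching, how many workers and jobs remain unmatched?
Unmatched: 2 workers, 0 jobs

Maximum matching size: 3
Workers: 5 total, 3 matched, 2 unmatched
Jobs: 3 total, 3 matched, 0 unmatched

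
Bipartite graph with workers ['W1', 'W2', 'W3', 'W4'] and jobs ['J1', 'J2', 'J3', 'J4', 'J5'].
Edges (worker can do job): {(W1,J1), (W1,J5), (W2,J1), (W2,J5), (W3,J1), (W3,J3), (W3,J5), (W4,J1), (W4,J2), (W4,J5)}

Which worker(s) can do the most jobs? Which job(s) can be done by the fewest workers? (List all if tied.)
Most versatile: W3, W4 (3 jobs); Least covered: J4 (0 workers)

Worker degrees (jobs they can do): W1:2, W2:2, W3:3, W4:3
Job degrees (workers who can do it): J1:4, J2:1, J3:1, J4:0, J5:4

Maximum worker degree is 3, achieved by: W3, W4
Minimum job degree is 0, achieved by: J4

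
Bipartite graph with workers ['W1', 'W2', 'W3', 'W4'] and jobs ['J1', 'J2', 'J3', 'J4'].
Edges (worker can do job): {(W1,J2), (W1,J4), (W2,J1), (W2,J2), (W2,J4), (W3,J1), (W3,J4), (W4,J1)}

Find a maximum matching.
Matching: {(W1,J2), (W3,J4), (W4,J1)}

Maximum matching (size 3):
  W1 → J2
  W3 → J4
  W4 → J1

Each worker is assigned to at most one job, and each job to at most one worker.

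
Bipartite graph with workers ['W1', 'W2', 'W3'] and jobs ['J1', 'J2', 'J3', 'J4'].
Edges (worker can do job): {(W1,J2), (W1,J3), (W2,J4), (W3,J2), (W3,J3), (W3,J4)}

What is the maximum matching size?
Maximum matching size = 3

Maximum matching: {(W1,J3), (W2,J4), (W3,J2)}
Size: 3

This assigns 3 workers to 3 distinct jobs.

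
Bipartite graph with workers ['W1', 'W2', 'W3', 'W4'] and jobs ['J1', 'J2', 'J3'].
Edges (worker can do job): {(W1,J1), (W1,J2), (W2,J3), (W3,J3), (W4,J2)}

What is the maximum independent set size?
Maximum independent set = 4

By König's theorem:
- Min vertex cover = Max matching = 3
- Max independent set = Total vertices - Min vertex cover
- Max independent set = 7 - 3 = 4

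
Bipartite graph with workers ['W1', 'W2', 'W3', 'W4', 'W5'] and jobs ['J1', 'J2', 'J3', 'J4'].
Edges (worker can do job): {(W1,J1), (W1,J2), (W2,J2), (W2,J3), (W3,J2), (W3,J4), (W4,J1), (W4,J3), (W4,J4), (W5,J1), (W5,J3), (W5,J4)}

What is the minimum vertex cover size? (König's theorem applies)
Minimum vertex cover size = 4

By König's theorem: in bipartite graphs,
min vertex cover = max matching = 4

Maximum matching has size 4, so minimum vertex cover also has size 4.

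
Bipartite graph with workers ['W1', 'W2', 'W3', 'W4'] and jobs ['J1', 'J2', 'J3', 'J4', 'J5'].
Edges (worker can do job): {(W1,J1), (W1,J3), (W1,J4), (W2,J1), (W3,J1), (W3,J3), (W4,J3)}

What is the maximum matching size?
Maximum matching size = 3

Maximum matching: {(W1,J4), (W3,J1), (W4,J3)}
Size: 3

This assigns 3 workers to 3 distinct jobs.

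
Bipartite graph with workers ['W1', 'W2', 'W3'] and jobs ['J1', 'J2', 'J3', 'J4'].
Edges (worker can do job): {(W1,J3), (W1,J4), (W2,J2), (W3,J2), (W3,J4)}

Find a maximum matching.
Matching: {(W1,J3), (W2,J2), (W3,J4)}

Maximum matching (size 3):
  W1 → J3
  W2 → J2
  W3 → J4

Each worker is assigned to at most one job, and each job to at most one worker.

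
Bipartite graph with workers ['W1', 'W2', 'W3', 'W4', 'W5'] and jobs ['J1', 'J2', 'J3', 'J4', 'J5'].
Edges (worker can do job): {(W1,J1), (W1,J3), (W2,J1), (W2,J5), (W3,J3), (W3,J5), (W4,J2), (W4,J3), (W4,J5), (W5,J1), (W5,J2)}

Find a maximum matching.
Matching: {(W1,J1), (W3,J5), (W4,J3), (W5,J2)}

Maximum matching (size 4):
  W1 → J1
  W3 → J5
  W4 → J3
  W5 → J2

Each worker is assigned to at most one job, and each job to at most one worker.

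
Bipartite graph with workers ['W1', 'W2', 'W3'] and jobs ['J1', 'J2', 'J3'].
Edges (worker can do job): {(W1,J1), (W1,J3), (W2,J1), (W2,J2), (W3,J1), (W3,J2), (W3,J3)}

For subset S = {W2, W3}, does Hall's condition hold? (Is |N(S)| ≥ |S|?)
Yes: |N(S)| = 3, |S| = 2

Subset S = {W2, W3}
Neighbors N(S) = {J1, J2, J3}

|N(S)| = 3, |S| = 2
Hall's condition: |N(S)| ≥ |S| is satisfied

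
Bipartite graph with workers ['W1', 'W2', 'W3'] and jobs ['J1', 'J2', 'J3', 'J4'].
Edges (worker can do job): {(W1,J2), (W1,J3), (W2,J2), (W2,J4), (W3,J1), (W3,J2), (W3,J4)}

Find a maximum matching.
Matching: {(W1,J3), (W2,J4), (W3,J2)}

Maximum matching (size 3):
  W1 → J3
  W2 → J4
  W3 → J2

Each worker is assigned to at most one job, and each job to at most one worker.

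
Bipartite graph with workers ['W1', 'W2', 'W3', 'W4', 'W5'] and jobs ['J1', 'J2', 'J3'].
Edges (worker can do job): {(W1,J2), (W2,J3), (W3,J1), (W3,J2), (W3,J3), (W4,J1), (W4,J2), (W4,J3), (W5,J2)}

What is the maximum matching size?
Maximum matching size = 3

Maximum matching: {(W3,J3), (W4,J1), (W5,J2)}
Size: 3

This assigns 3 workers to 3 distinct jobs.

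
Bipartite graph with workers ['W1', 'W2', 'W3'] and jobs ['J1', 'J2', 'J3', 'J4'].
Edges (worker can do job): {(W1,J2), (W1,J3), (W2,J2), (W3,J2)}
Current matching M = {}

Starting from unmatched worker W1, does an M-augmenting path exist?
Yes: W1 → J3

An M-augmenting path alternates non-matching / matching edges, starting and ending at unmatched vertices.
Path: W1 → J3
(J3 is unmatched in M, so the path is augmenting.)
Flipping edges along this path would increase |M| from 0 to 1.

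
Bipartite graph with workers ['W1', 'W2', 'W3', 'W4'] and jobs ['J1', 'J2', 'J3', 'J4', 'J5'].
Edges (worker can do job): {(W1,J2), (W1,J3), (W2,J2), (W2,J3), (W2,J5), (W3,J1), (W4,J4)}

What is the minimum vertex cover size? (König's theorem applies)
Minimum vertex cover size = 4

By König's theorem: in bipartite graphs,
min vertex cover = max matching = 4

Maximum matching has size 4, so minimum vertex cover also has size 4.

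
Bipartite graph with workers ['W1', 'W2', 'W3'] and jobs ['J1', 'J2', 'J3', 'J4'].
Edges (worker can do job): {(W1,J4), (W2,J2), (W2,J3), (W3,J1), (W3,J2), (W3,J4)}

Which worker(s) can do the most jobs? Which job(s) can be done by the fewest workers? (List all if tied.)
Most versatile: W3 (3 jobs); Least covered: J1, J3 (1 workers)

Worker degrees (jobs they can do): W1:1, W2:2, W3:3
Job degrees (workers who can do it): J1:1, J2:2, J3:1, J4:2

Maximum worker degree is 3, achieved by: W3
Minimum job degree is 1, achieved by: J1, J3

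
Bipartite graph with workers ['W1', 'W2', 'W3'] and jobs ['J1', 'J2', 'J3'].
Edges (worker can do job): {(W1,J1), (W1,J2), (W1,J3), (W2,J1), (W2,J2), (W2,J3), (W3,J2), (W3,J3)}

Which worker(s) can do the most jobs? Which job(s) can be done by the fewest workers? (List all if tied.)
Most versatile: W1, W2 (3 jobs); Least covered: J1 (2 workers)

Worker degrees (jobs they can do): W1:3, W2:3, W3:2
Job degrees (workers who can do it): J1:2, J2:3, J3:3

Maximum worker degree is 3, achieved by: W1, W2
Minimum job degree is 2, achieved by: J1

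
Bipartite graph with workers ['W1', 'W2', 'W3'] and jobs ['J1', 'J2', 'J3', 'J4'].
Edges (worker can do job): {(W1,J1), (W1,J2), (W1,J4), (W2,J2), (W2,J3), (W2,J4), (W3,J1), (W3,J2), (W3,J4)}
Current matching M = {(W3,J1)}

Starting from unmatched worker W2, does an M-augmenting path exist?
Yes: W2 → J2

An M-augmenting path alternates non-matching / matching edges, starting and ending at unmatched vertices.
Path: W2 → J2
(J2 is unmatched in M, so the path is augmenting.)
Flipping edges along this path would increase |M| from 1 to 2.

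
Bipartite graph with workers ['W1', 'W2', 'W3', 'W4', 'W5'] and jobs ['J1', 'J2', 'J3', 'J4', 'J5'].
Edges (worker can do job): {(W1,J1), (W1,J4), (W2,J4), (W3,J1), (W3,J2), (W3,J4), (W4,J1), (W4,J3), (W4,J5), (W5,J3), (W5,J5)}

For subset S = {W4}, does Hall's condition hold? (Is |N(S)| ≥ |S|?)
Yes: |N(S)| = 3, |S| = 1

Subset S = {W4}
Neighbors N(S) = {J1, J3, J5}

|N(S)| = 3, |S| = 1
Hall's condition: |N(S)| ≥ |S| is satisfied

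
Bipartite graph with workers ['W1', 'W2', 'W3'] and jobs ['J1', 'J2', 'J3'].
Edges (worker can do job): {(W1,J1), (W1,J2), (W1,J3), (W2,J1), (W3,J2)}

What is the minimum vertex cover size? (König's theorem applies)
Minimum vertex cover size = 3

By König's theorem: in bipartite graphs,
min vertex cover = max matching = 3

Maximum matching has size 3, so minimum vertex cover also has size 3.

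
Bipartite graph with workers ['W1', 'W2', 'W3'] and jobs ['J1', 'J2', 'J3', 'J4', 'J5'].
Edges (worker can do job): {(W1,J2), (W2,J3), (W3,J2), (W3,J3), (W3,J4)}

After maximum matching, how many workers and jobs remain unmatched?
Unmatched: 0 workers, 2 jobs

Maximum matching size: 3
Workers: 3 total, 3 matched, 0 unmatched
Jobs: 5 total, 3 matched, 2 unmatched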